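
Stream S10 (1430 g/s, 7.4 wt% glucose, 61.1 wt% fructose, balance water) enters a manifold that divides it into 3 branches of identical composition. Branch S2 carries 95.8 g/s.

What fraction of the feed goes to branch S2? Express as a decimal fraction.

Fraction to S2 = 95.8/1430 = 0.0670.

0.067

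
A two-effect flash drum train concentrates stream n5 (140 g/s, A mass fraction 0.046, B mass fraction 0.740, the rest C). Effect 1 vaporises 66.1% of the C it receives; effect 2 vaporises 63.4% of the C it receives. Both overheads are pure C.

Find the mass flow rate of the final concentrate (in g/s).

113.8 g/s

C in feed = 140×0.214 = 29.96 g/s.
After stage 1: C left = (1−0.661)×29.96 = 10.156; stream total = 120.2 g/s.
After stage 2: C left = (1−0.634)×10.156 = 3.7173; final concentrate = 113.76 g/s.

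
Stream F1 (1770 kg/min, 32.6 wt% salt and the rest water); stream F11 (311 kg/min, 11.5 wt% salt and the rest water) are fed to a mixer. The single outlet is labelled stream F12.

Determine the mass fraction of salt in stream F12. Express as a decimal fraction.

Total flow out = 1770 + 311 = 2081 kg/min.
salt in = 1770×0.326 + 311×0.115 = 612.78 kg/min.
salt mass fraction in F12 = 612.78/2081 = 0.294.

0.294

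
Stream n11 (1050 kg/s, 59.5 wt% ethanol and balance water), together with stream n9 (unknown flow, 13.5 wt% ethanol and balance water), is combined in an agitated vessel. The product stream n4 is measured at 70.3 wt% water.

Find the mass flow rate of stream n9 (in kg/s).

Let n9 be the unknown flow. Total out = 1050 + n9.
water balance: 425.25 + 0.865·n9 = 0.703·(1050 + n9)
(0.865 − 0.703)·n9 = 0.703×1050 − 425.25 = 312.9
n9 = 312.9 / 0.162 = 1931.5 kg/s

1931 kg/s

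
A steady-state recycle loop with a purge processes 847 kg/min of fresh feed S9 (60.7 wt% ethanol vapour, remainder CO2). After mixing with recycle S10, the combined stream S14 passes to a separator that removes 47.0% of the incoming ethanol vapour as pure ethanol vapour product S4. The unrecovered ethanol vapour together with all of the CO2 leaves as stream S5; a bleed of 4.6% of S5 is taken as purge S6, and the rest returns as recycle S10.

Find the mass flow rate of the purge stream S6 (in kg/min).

358.2 kg/min

CO2 enters only via S9 and leaves only via the purge: 847×0.393 = 0.046×(CO2 in S5), and the separator passes all CO2, so CO2 in S14 = CO2 in S5 = 7236.3 kg/min.
ethanol vapour in S14: m_A = 847×0.607 + (1−0.046)·(1−0.470)·m_A, so m_A = 514.13/0.4944 = 1039.9 kg/min.
S5 = (1−0.470)×1039.9 + 7236.3 = 7787.5 kg/min.
Purge S6 = 0.046×7787.5 = 358.22 kg/min.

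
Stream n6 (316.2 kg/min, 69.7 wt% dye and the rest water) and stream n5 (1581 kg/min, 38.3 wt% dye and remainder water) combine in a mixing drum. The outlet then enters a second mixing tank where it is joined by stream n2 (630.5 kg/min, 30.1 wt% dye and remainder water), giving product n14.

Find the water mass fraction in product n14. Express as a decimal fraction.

Overall, product flow = 2527.7 kg/min.
water in = 316.2×0.303 + 1581×0.617 + 630.5×0.699 = 1512 kg/min.
water fraction in n14 = 0.598.

0.598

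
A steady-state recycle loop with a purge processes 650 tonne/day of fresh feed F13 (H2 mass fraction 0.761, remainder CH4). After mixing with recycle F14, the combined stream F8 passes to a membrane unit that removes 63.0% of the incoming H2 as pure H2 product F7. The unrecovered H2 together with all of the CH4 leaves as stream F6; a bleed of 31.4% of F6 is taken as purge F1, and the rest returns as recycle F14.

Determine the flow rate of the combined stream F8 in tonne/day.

CH4 enters only via F13 and leaves only via the purge: 650×0.239 = 0.314×(CH4 in F6), and the membrane unit passes all CH4, so CH4 in F8 = CH4 in F6 = 494.75 tonne/day.
H2 in F8: m_A = 650×0.761 + (1−0.314)·(1−0.630)·m_A, so m_A = 494.65/0.7462 = 662.91 tonne/day.
F8 = 662.91 + 494.75 = 1157.7 tonne/day.

1158 tonne/day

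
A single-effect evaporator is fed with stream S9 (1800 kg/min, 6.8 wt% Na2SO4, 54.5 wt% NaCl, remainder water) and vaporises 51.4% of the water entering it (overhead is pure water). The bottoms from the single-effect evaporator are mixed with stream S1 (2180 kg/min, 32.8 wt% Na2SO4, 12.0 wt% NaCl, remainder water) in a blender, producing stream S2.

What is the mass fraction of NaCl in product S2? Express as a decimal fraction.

Vapour removed = 0.514×0.387×1800 = 358.05 kg/min; concentrate = 1441.9 kg/min.
NaCl reaching the mixer = 981 (from concentrate) + 2180×0.120 = 1242.6 kg/min.
Product flow = 1441.9 + 2180 = 3621.9 kg/min; NaCl fraction = 0.3431.

0.3431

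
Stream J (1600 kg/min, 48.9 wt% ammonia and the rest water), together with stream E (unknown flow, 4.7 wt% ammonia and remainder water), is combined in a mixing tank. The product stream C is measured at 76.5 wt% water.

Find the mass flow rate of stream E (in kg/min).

2162 kg/min

Let E be the unknown flow. Total out = 1600 + E.
water balance: 817.6 + 0.953·E = 0.765·(1600 + E)
(0.953 − 0.765)·E = 0.765×1600 − 817.6 = 406.4
E = 406.4 / 0.188 = 2161.7 kg/min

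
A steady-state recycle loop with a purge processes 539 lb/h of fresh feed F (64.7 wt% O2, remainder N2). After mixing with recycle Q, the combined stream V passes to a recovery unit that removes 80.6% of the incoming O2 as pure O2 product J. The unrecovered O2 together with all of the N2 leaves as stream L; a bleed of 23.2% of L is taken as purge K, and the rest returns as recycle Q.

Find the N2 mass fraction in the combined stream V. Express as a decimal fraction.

N2 enters only via F and leaves only via the purge: 539×0.353 = 0.232×(N2 in L), and the recovery unit passes all N2, so N2 in V = N2 in L = 820.12 lb/h.
O2 in V: m_A = 539×0.647 + (1−0.232)·(1−0.806)·m_A, so m_A = 348.73/0.8510 = 409.79 lb/h.
V = 409.79 + 820.12 = 1229.9 lb/h.
N2 fraction in V = 820.12/1229.9 = 0.6668.

0.6668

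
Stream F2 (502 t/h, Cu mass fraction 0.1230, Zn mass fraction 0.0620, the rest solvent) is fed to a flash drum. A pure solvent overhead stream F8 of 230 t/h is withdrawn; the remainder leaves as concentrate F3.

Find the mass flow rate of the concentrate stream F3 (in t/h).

Concentrate = 502 − 230 = 272 t/h.

272 t/h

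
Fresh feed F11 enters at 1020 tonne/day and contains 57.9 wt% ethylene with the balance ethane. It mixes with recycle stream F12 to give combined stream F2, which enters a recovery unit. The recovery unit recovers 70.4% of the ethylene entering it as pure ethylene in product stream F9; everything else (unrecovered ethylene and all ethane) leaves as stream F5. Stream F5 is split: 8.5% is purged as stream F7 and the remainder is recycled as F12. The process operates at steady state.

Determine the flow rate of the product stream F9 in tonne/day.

ethylene in F2: m_A = 1020×0.579 + (1−0.085)·(1−0.704)·m_A, so m_A = 590.58/0.7292 = 809.95 tonne/day.
Product F9 = 0.704×809.95 = 570.2 tonne/day.

570.2 tonne/day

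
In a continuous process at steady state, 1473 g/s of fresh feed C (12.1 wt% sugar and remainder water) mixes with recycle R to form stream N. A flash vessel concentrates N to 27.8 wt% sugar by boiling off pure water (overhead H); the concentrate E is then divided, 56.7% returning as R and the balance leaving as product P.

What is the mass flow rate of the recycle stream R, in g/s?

839.5 g/s

Overall sugar balance (none leaves overhead): sugar in fresh feed = sugar in product, i.e. 1473×0.121 = (1−0.567)·E·0.278.
E = 178.23/(0.278×0.433) = 1480.7 g/s.
Recycle R = 0.567×1480.7 = 839.53 g/s.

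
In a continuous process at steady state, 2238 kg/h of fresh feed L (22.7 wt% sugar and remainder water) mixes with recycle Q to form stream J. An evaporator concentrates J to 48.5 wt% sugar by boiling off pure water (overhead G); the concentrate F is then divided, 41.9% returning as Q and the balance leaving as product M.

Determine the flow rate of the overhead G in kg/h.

Overall sugar balance (none leaves overhead): sugar in fresh feed = sugar in product, i.e. 2238×0.227 = (1−0.419)·F·0.485.
F = 508.03/(0.485×0.581) = 1802.9 kg/h.
Recycle Q = 0.419×1802.9 = 755.41 kg/h.
Combined feed J = 2238 + 755.41 = 2993.4 kg/h.
Overhead G = J − F = 2993.4 − 1802.9 = 1190.5 kg/h.

1191 kg/h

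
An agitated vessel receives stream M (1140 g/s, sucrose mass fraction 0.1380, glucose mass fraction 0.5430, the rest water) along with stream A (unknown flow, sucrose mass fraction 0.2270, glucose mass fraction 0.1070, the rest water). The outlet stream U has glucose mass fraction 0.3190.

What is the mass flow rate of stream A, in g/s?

1205 g/s

Let A be the unknown flow. Total out = 1140 + A.
glucose balance: 619.02 + 0.107·A = 0.319·(1140 + A)
(0.107 − 0.319)·A = 0.319×1140 − 619.02 = -255.36
A = -255.36 / -0.212 = 1204.5 g/s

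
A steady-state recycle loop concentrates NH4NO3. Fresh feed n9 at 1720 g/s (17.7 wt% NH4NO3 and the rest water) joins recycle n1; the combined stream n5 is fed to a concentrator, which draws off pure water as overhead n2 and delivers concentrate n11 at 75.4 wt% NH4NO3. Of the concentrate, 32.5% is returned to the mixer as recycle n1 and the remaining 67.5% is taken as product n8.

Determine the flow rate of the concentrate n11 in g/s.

598.2 g/s

Overall NH4NO3 balance (none leaves overhead): NH4NO3 in fresh feed = NH4NO3 in product, i.e. 1720×0.177 = (1−0.325)·n11·0.754.
n11 = 304.44/(0.754×0.675) = 598.17 g/s.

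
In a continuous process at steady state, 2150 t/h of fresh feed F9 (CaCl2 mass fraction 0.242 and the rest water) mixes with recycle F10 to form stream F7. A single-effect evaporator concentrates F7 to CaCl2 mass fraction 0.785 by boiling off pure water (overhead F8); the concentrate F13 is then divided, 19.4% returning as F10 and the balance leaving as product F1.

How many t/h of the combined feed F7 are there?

Overall CaCl2 balance (none leaves overhead): CaCl2 in fresh feed = CaCl2 in product, i.e. 2150×0.242 = (1−0.194)·F13·0.785.
F13 = 520.3/(0.785×0.806) = 822.34 t/h.
Recycle F10 = 0.194×822.34 = 159.53 t/h.
Combined feed F7 = 2150 + 159.53 = 2309.5 t/h.

2310 t/h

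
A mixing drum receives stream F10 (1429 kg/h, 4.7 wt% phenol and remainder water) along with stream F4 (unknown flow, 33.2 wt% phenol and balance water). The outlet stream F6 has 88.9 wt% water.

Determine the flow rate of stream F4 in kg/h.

413.8 kg/h

Let F4 be the unknown flow. Total out = 1429 + F4.
water balance: 1361.8 + 0.668·F4 = 0.889·(1429 + F4)
(0.668 − 0.889)·F4 = 0.889×1429 − 1361.8 = -91.456
F4 = -91.456 / -0.221 = 413.83 kg/h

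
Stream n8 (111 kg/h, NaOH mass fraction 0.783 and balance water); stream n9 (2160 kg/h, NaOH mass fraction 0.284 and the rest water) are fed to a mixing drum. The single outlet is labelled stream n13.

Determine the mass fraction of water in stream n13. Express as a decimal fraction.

Total flow out = 111 + 2160 = 2271 kg/h.
water in = 111×0.217 + 2160×0.716 = 1570.6 kg/h.
water mass fraction in n13 = 1570.6/2271 = 0.692.

0.692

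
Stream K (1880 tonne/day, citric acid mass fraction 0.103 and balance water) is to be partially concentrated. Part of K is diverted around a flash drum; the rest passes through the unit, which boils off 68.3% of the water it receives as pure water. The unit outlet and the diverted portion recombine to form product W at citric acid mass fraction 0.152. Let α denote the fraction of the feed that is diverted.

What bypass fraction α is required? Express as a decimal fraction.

0.474

All 1880×0.103 = 193.64 tonne/day of citric acid reaches W, so W = 193.64/0.152 = 1273.9 tonne/day and vapour = 606.05 tonne/day.
The evaporator receives (1−α)·1880 of feed at 0.897 water and removes 0.683 of that water:
0.683×0.897×(1−α)×1880 = 606.05
(1−α) = 606.05/1151.8 = 0.5262;  α = 0.4738.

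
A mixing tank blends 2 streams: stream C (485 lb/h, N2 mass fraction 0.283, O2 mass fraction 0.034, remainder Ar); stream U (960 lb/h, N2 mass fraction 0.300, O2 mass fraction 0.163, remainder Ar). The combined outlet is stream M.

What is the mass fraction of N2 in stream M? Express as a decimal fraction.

0.294

Total flow out = 485 + 960 = 1445 lb/h.
N2 in = 485×0.283 + 960×0.300 = 425.25 lb/h.
N2 mass fraction in M = 425.25/1445 = 0.294.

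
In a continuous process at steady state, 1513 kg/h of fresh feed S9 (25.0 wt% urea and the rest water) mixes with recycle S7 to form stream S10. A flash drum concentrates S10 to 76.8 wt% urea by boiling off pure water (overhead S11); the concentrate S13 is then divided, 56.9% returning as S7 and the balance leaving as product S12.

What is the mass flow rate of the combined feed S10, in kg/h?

2163 kg/h

Overall urea balance (none leaves overhead): urea in fresh feed = urea in product, i.e. 1513×0.250 = (1−0.569)·S13·0.768.
S13 = 378.25/(0.768×0.431) = 1142.7 kg/h.
Recycle S7 = 0.569×1142.7 = 650.21 kg/h.
Combined feed S10 = 1513 + 650.21 = 2163.2 kg/h.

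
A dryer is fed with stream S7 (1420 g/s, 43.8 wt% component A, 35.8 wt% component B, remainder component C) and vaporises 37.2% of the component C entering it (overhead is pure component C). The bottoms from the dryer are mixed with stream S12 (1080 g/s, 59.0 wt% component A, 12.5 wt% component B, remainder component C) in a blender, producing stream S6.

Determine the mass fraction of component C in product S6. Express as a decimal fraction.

0.205

Vapour removed = 0.372×0.204×1420 = 107.76 g/s; concentrate = 1312.2 g/s.
component C reaching the mixer = 181.92 (from concentrate) + 1080×0.285 = 489.72 g/s.
Product flow = 1312.2 + 1080 = 2392.2 g/s; component C fraction = 0.205.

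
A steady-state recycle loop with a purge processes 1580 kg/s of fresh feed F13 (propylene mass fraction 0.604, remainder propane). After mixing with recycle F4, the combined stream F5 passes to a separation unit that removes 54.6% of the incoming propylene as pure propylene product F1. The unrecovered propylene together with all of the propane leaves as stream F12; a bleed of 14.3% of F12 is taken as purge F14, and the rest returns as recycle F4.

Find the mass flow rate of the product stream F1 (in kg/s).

propylene in F5: m_A = 1580×0.604 + (1−0.143)·(1−0.546)·m_A, so m_A = 954.32/0.6109 = 1562.1 kg/s.
Product F1 = 0.546×1562.1 = 852.91 kg/s.

852.9 kg/s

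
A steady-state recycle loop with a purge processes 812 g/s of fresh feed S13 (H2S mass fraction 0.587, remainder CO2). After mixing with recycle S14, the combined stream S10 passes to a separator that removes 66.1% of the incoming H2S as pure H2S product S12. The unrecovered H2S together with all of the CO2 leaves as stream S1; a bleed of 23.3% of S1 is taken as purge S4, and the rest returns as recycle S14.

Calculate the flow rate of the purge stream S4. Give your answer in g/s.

386.2 g/s

CO2 enters only via S13 and leaves only via the purge: 812×0.413 = 0.233×(CO2 in S1), and the separator passes all CO2, so CO2 in S10 = CO2 in S1 = 1439.3 g/s.
H2S in S10: m_A = 812×0.587 + (1−0.233)·(1−0.661)·m_A, so m_A = 476.64/0.7400 = 644.12 g/s.
S1 = (1−0.661)×644.12 + 1439.3 = 1657.7 g/s.
Purge S4 = 0.233×1657.7 = 386.23 g/s.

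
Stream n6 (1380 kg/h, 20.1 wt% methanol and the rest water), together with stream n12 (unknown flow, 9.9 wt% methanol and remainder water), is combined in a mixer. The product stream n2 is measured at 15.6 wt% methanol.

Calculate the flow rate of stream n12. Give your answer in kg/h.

Let n12 be the unknown flow. Total out = 1380 + n12.
methanol balance: 277.38 + 0.099·n12 = 0.156·(1380 + n12)
(0.099 − 0.156)·n12 = 0.156×1380 − 277.38 = -62.1
n12 = -62.1 / -0.057 = 1089.5 kg/h

1089 kg/h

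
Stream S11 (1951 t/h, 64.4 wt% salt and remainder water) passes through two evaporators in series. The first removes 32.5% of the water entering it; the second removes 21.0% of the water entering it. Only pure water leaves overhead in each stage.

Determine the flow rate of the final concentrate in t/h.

1627 t/h

water in feed = 1951×0.356 = 694.56 t/h.
After stage 1: water left = (1−0.325)×694.56 = 468.83; stream total = 1725.3 t/h.
After stage 2: water left = (1−0.210)×468.83 = 370.37; final concentrate = 1626.8 t/h.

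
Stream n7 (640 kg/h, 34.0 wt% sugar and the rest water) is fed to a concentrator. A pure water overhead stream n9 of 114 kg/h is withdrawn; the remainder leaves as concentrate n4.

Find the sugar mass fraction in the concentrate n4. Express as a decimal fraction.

sugar is not removed: 640×0.340 = 217.6 kg/h of sugar enters n4.
Concentrate = 640 − 114 = 526 kg/h.
Mass fraction = 217.6/526 = 0.414.

0.414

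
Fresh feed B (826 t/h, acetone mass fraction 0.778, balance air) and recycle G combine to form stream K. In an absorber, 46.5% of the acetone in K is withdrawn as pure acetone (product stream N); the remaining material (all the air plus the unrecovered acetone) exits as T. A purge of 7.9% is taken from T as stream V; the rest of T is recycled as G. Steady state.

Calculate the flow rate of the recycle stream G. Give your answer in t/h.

air enters only via B and leaves only via the purge: 826×0.222 = 0.079×(air in T), and the absorber passes all air, so air in K = air in T = 2321.2 t/h.
acetone in K: m_A = 826×0.778 + (1−0.079)·(1−0.465)·m_A, so m_A = 642.63/0.5073 = 1266.8 t/h.
T = (1−0.465)×1266.8 + 2321.2 = 2998.9 t/h.
Recycle G = (1−0.079)×2998.9 = 2762 t/h.

2762 t/h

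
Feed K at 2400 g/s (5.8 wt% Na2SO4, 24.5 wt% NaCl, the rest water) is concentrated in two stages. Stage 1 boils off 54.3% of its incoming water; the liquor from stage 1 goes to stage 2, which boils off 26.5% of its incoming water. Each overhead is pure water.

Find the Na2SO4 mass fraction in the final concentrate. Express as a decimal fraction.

water in feed = 2400×0.697 = 1672.8 g/s.
After stage 1: water left = (1−0.543)×1672.8 = 764.47; stream total = 1491.7 g/s.
After stage 2: water left = (1−0.265)×764.47 = 561.89; final concentrate = 1289.1 g/s.
Na2SO4 fraction = 139.2/1289.1 = 0.1080.

0.1080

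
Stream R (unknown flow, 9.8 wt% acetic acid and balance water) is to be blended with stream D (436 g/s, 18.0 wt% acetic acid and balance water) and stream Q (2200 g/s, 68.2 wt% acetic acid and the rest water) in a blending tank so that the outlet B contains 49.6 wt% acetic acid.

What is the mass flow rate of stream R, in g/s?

682 g/s

Let R be the unknown flow. Total out = 2636 + R.
acetic acid balance: 1578.9 + 0.098·R = 0.496·(2636 + R)
(0.098 − 0.496)·R = 0.496×2636 − 1578.9 = -271.42
R = -271.42 / -0.398 = 681.97 g/s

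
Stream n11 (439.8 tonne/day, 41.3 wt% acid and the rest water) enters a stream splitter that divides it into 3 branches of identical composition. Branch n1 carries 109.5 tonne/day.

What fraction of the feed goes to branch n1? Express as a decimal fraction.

0.249

Fraction to n1 = 109.5/439.8 = 0.2490.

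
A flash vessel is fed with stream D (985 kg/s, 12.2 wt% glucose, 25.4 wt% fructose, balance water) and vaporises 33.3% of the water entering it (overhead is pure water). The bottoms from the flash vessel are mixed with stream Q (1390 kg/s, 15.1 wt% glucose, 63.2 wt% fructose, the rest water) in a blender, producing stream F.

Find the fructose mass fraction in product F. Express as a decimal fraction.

Vapour removed = 0.333×0.624×985 = 204.68 kg/s; concentrate = 780.32 kg/s.
fructose reaching the mixer = 250.19 (from concentrate) + 1390×0.632 = 1128.7 kg/s.
Product flow = 780.32 + 1390 = 2170.3 kg/s; fructose fraction = 0.5200.

0.5200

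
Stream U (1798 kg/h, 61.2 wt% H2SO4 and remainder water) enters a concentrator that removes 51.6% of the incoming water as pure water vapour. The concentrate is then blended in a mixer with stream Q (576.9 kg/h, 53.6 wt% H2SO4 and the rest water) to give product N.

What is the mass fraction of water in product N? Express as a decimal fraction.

0.3004

Vapour removed = 0.516×0.388×1798 = 359.97 kg/h; concentrate = 1438 kg/h.
water reaching the mixer = 337.65 (from concentrate) + 576.9×0.464 = 605.33 kg/h.
Product flow = 1438 + 576.9 = 2014.9 kg/h; water fraction = 0.3004.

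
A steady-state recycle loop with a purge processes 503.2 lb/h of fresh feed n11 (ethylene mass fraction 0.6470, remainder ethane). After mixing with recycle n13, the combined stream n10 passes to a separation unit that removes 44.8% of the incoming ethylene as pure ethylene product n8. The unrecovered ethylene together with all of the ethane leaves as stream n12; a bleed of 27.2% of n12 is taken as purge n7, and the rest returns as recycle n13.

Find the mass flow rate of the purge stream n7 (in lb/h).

ethane enters only via n11 and leaves only via the purge: 503.2×0.353 = 0.272×(ethane in n12), and the separation unit passes all ethane, so ethane in n10 = ethane in n12 = 653.05 lb/h.
ethylene in n10: m_A = 503.2×0.647 + (1−0.272)·(1−0.448)·m_A, so m_A = 325.57/0.5981 = 544.3 lb/h.
n12 = (1−0.448)×544.3 + 653.05 = 953.5 lb/h.
Purge n7 = 0.272×953.5 = 259.35 lb/h.

259.4 lb/h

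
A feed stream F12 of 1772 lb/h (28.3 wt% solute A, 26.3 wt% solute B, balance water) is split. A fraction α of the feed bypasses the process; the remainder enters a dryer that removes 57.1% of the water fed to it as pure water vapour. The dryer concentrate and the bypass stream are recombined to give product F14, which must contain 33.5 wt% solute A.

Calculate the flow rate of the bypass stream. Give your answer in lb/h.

711 lb/h

All 1772×0.283 = 501.48 lb/h of solute A reaches F14, so F14 = 501.48/0.335 = 1496.9 lb/h and vapour = 275.06 lb/h.
The evaporator receives (1−α)·1772 of feed at 0.454 water and removes 0.571 of that water:
0.571×0.454×(1−α)×1772 = 275.06
(1−α) = 275.06/459.36 = 0.5988;  α = 0.4012.
Bypass flow = 0.4012×1772 = 710.96 lb/h.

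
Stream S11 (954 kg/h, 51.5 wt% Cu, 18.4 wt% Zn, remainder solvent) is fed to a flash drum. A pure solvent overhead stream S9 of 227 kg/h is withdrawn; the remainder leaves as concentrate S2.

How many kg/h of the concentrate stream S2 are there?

727 kg/h

Concentrate = 954 − 227 = 727 kg/h.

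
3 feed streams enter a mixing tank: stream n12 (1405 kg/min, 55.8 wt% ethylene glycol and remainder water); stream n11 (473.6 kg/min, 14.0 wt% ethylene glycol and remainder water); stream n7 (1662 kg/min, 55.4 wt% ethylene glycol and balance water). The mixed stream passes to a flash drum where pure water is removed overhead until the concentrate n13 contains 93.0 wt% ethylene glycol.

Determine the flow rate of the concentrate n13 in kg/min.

1904 kg/min

ethylene glycol entering = 1405×0.558 + 473.6×0.140 + 1662×0.554 = 1771 kg/min.
All ethylene glycol reports to n13, so n13 = 1771/0.930 = 1904.3 kg/min.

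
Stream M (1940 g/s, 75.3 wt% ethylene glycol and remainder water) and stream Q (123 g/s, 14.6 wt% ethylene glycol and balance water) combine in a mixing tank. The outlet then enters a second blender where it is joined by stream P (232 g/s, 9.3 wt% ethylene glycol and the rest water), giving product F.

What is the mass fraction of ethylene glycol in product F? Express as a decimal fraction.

0.654

Overall, product flow = 2295 g/s.
ethylene glycol in = 1940×0.753 + 123×0.146 + 232×0.093 = 1500.4 g/s.
ethylene glycol fraction in F = 0.654.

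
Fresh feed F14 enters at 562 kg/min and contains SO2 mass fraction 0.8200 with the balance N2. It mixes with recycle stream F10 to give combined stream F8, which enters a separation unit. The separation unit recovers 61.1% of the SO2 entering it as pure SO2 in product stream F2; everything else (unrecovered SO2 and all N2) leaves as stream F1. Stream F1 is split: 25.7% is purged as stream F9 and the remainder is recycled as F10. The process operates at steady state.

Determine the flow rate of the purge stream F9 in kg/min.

166 kg/min

N2 enters only via F14 and leaves only via the purge: 562×0.180 = 0.257×(N2 in F1), and the separation unit passes all N2, so N2 in F8 = N2 in F1 = 393.62 kg/min.
SO2 in F8: m_A = 562×0.820 + (1−0.257)·(1−0.611)·m_A, so m_A = 460.84/0.7110 = 648.18 kg/min.
F1 = (1−0.611)×648.18 + 393.62 = 645.76 kg/min.
Purge F9 = 0.257×645.76 = 165.96 kg/min.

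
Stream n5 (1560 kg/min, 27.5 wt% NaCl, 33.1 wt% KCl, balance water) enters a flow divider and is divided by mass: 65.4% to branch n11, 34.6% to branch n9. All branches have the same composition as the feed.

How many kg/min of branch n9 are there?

Branch n9 flow = 0.346×1560 = 539.76 kg/min.

539.8 kg/min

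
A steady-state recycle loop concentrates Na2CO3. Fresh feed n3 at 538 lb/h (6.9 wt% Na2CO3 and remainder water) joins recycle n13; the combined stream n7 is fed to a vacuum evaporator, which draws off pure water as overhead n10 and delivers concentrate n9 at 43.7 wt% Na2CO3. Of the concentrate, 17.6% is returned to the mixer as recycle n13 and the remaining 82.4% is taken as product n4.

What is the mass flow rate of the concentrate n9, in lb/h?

103.1 lb/h

Overall Na2CO3 balance (none leaves overhead): Na2CO3 in fresh feed = Na2CO3 in product, i.e. 538×0.069 = (1−0.176)·n9·0.437.
n9 = 37.122/(0.437×0.824) = 103.09 lb/h.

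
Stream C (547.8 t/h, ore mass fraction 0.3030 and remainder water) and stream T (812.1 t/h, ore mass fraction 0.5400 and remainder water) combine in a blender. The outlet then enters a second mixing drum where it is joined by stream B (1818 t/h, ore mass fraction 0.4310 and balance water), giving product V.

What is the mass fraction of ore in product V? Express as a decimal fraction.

Overall, product flow = 3177.9 t/h.
ore in = 547.8×0.303 + 812.1×0.540 + 1818×0.431 = 1388.1 t/h.
ore fraction in V = 0.4368.

0.4368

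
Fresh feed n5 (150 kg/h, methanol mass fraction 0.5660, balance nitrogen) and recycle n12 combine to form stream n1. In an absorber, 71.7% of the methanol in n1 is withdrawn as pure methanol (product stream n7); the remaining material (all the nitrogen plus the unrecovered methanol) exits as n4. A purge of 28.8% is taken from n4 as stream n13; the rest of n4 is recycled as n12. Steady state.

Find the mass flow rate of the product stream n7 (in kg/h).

76.23 kg/h

methanol in n1: m_A = 150×0.566 + (1−0.288)·(1−0.717)·m_A, so m_A = 84.9/0.7985 = 106.32 kg/h.
Product n7 = 0.717×106.32 = 76.234 kg/h.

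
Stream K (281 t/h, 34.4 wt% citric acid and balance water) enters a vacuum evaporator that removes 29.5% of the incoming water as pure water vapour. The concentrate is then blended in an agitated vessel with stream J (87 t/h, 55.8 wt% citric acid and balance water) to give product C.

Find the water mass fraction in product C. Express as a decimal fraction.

Vapour removed = 0.295×0.656×281 = 54.379 t/h; concentrate = 226.62 t/h.
water reaching the mixer = 129.96 (from concentrate) + 87×0.442 = 168.41 t/h.
Product flow = 226.62 + 87 = 313.62 t/h; water fraction = 0.537.

0.537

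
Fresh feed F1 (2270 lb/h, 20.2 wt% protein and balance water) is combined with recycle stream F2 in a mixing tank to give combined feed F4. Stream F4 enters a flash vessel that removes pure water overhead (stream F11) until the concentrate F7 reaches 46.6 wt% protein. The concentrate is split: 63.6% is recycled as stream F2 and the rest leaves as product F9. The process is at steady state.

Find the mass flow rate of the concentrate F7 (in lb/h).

2703 lb/h

Overall protein balance (none leaves overhead): protein in fresh feed = protein in product, i.e. 2270×0.202 = (1−0.636)·F7·0.466.
F7 = 458.54/(0.466×0.364) = 2703.3 lb/h.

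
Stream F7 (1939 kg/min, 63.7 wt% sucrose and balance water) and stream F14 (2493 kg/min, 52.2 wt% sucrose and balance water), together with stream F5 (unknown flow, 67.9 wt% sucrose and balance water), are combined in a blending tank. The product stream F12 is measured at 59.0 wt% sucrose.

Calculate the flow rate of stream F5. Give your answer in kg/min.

880.8 kg/min

Let F5 be the unknown flow. Total out = 4432 + F5.
sucrose balance: 2536.5 + 0.679·F5 = 0.590·(4432 + F5)
(0.679 − 0.590)·F5 = 0.590×4432 − 2536.5 = 78.391
F5 = 78.391 / 0.089 = 880.8 kg/min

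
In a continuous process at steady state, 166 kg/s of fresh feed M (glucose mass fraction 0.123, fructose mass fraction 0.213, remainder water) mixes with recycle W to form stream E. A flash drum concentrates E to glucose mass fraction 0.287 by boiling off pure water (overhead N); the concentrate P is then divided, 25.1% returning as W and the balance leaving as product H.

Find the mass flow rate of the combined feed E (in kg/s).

Overall glucose balance (none leaves overhead): glucose in fresh feed = glucose in product, i.e. 166×0.123 = (1−0.251)·P·0.287.
P = 20.418/(0.287×0.749) = 94.984 kg/s.
Recycle W = 0.251×94.984 = 23.841 kg/s.
Combined feed E = 166 + 23.841 = 189.84 kg/s.

189.8 kg/s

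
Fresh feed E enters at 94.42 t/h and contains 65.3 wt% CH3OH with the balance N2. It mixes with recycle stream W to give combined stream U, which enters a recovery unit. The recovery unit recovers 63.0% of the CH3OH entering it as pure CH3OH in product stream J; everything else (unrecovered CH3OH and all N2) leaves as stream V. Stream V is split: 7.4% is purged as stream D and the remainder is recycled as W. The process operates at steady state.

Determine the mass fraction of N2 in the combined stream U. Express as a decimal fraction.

0.8252

N2 enters only via E and leaves only via the purge: 94.42×0.347 = 0.074×(N2 in V), and the recovery unit passes all N2, so N2 in U = N2 in V = 442.75 t/h.
CH3OH in U: m_A = 94.42×0.653 + (1−0.074)·(1−0.630)·m_A, so m_A = 61.656/0.6574 = 93.791 t/h.
U = 93.791 + 442.75 = 536.54 t/h.
N2 fraction in U = 442.75/536.54 = 0.8252.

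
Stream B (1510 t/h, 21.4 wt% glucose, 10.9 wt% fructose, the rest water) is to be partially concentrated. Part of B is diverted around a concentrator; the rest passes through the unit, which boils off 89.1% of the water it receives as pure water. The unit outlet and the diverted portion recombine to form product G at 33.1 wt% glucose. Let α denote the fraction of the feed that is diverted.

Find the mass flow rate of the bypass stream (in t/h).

All 1510×0.214 = 323.14 t/h of glucose reaches G, so G = 323.14/0.331 = 976.25 t/h and vapour = 533.75 t/h.
The evaporator receives (1−α)·1510 of feed at 0.677 water and removes 0.891 of that water:
0.891×0.677×(1−α)×1510 = 533.75
(1−α) = 533.75/910.84 = 0.5860;  α = 0.4140.
Bypass flow = 0.4140×1510 = 625.15 t/h.

625.2 t/h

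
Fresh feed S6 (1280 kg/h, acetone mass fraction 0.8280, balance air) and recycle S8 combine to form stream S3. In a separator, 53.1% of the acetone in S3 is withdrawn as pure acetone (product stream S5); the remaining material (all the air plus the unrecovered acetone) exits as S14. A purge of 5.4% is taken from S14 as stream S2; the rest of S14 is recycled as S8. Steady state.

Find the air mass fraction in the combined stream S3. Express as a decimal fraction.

0.6815

air enters only via S6 and leaves only via the purge: 1280×0.172 = 0.054×(air in S14), and the separator passes all air, so air in S3 = air in S14 = 4077 kg/h.
acetone in S3: m_A = 1280×0.828 + (1−0.054)·(1−0.531)·m_A, so m_A = 1059.8/0.5563 = 1905.1 kg/h.
S3 = 1905.1 + 4077 = 5982.1 kg/h.
air fraction in S3 = 4077/5982.1 = 0.6815.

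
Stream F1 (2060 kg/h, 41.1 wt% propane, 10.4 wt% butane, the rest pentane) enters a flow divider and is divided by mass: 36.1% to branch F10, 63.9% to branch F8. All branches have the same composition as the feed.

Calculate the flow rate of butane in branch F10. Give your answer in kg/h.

77.34 kg/h

Branch F10 total = 0.361×2060 = 743.66 kg/h.
butane in F10 = 0.104×743.66 = 77.341 kg/h.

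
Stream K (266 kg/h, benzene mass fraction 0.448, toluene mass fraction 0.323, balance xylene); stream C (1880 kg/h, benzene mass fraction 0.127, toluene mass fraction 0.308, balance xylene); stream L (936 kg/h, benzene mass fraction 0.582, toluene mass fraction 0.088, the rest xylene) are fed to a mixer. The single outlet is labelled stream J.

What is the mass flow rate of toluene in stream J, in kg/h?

toluene out = toluene in = 266×0.323 + 1880×0.308 + 936×0.088 = 747.33 kg/h.

747.3 kg/h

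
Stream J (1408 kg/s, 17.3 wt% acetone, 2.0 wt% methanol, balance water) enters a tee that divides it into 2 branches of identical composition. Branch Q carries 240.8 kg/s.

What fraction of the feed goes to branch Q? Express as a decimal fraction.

Fraction to Q = 240.8/1408 = 0.1710.

0.171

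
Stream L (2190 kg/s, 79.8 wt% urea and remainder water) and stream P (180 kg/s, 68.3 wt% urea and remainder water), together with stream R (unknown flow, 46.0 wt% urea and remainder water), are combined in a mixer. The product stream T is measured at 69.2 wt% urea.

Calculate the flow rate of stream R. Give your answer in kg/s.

Let R be the unknown flow. Total out = 2370 + R.
urea balance: 1870.6 + 0.460·R = 0.692·(2370 + R)
(0.460 − 0.692)·R = 0.692×2370 − 1870.6 = -230.52
R = -230.52 / -0.232 = 993.62 kg/s

993.6 kg/s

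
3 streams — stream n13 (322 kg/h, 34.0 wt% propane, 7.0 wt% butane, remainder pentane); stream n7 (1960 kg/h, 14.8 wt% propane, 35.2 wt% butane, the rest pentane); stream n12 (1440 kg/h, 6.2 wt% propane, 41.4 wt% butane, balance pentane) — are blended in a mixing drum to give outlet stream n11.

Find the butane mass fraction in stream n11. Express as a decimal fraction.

Total flow out = 322 + 1960 + 1440 = 3722 kg/h.
butane in = 322×0.070 + 1960×0.352 + 1440×0.414 = 1308.6 kg/h.
butane mass fraction in n11 = 1308.6/3722 = 0.3516.

0.3516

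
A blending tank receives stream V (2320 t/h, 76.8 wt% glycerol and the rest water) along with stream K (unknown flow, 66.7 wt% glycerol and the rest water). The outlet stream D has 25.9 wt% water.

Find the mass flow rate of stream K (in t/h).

846.5 t/h

Let K be the unknown flow. Total out = 2320 + K.
water balance: 538.24 + 0.333·K = 0.259·(2320 + K)
(0.333 − 0.259)·K = 0.259×2320 − 538.24 = 62.64
K = 62.64 / 0.074 = 846.49 t/h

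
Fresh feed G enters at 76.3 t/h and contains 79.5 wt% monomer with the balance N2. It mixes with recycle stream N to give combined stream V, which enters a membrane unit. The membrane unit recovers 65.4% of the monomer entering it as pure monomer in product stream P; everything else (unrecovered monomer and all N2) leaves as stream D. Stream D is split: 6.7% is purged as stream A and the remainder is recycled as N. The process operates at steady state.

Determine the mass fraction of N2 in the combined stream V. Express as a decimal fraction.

0.723

N2 enters only via G and leaves only via the purge: 76.3×0.205 = 0.067×(N2 in D), and the membrane unit passes all N2, so N2 in V = N2 in D = 233.46 t/h.
monomer in V: m_A = 76.3×0.795 + (1−0.067)·(1−0.654)·m_A, so m_A = 60.659/0.6772 = 89.575 t/h.
V = 89.575 + 233.46 = 323.03 t/h.
N2 fraction in V = 233.46/323.03 = 0.723.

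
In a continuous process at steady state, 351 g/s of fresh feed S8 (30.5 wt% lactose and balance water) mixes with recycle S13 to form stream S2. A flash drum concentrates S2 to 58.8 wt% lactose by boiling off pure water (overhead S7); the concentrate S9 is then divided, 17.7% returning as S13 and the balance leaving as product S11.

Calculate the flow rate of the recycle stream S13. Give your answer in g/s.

39.16 g/s

Overall lactose balance (none leaves overhead): lactose in fresh feed = lactose in product, i.e. 351×0.305 = (1−0.177)·S9·0.588.
S9 = 107.05/(0.588×0.823) = 221.22 g/s.
Recycle S13 = 0.177×221.22 = 39.156 g/s.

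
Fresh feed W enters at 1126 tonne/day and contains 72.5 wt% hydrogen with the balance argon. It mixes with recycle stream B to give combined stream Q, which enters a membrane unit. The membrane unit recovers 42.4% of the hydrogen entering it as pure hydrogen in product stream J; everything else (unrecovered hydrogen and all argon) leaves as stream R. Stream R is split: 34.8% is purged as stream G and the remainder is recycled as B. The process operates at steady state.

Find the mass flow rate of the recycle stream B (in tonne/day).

1071 tonne/day

argon enters only via W and leaves only via the purge: 1126×0.275 = 0.348×(argon in R), and the membrane unit passes all argon, so argon in Q = argon in R = 889.8 tonne/day.
hydrogen in Q: m_A = 1126×0.725 + (1−0.348)·(1−0.424)·m_A, so m_A = 816.35/0.6244 = 1307.3 tonne/day.
R = (1−0.424)×1307.3 + 889.8 = 1642.8 tonne/day.
Recycle B = (1−0.348)×1642.8 = 1071.1 tonne/day.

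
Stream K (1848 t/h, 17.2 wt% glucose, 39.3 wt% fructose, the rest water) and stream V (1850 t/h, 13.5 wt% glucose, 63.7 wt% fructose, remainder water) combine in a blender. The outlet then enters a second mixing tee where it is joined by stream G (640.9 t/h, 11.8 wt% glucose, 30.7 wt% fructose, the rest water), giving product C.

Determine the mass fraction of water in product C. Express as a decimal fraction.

Overall, product flow = 4338.9 t/h.
water in = 1848×0.435 + 1850×0.228 + 640.9×0.575 = 1594.2 t/h.
water fraction in C = 0.367.

0.367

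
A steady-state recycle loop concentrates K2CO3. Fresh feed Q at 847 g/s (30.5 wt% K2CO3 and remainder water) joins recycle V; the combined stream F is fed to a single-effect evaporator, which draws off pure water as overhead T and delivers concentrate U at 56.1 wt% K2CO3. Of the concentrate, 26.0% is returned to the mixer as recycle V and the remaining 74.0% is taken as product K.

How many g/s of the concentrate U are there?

622.3 g/s

Overall K2CO3 balance (none leaves overhead): K2CO3 in fresh feed = K2CO3 in product, i.e. 847×0.305 = (1−0.260)·U·0.561.
U = 258.33/(0.561×0.740) = 622.28 g/s.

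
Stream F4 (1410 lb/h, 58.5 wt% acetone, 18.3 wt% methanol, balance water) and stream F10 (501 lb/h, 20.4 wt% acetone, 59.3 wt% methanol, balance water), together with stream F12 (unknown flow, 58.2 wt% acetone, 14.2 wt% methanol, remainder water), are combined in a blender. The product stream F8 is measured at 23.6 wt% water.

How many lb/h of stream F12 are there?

Let F12 be the unknown flow. Total out = 1911 + F12.
water balance: 428.82 + 0.276·F12 = 0.236·(1911 + F12)
(0.276 − 0.236)·F12 = 0.236×1911 − 428.82 = 22.173
F12 = 22.173 / 0.040 = 554.32 lb/h

554.3 lb/h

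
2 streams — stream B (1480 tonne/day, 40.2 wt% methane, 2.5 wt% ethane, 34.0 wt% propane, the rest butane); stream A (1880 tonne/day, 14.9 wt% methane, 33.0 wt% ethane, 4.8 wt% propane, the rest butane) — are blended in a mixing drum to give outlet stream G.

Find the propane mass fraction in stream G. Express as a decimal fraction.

0.1766

Total flow out = 1480 + 1880 = 3360 tonne/day.
propane in = 1480×0.340 + 1880×0.048 = 593.44 tonne/day.
propane mass fraction in G = 593.44/3360 = 0.1766.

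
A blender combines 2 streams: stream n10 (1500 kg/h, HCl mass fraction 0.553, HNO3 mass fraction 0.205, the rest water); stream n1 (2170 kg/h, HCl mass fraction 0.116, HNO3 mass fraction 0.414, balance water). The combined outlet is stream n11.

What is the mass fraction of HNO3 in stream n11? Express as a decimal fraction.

0.329

Total flow out = 1500 + 2170 = 3670 kg/h.
HNO3 in = 1500×0.205 + 2170×0.414 = 1205.9 kg/h.
HNO3 mass fraction in n11 = 1205.9/3670 = 0.329.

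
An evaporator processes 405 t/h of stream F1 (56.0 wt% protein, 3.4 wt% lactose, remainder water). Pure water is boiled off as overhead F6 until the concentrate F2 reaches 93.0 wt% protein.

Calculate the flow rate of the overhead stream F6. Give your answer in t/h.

protein is conserved: 405×0.560 = 226.8 t/h all reports to the concentrate.
Concentrate = 226.8/(target fraction) = 243.87 t/h.
Overhead = 405 − 243.87 = 161.13 t/h.

161.1 t/h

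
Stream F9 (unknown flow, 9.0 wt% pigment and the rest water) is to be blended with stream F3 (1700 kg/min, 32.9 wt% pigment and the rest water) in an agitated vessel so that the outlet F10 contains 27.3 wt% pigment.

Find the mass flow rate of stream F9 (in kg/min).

Let F9 be the unknown flow. Total out = 1700 + F9.
pigment balance: 559.3 + 0.090·F9 = 0.273·(1700 + F9)
(0.090 − 0.273)·F9 = 0.273×1700 − 559.3 = -95.2
F9 = -95.2 / -0.183 = 520.22 kg/min

520.2 kg/min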